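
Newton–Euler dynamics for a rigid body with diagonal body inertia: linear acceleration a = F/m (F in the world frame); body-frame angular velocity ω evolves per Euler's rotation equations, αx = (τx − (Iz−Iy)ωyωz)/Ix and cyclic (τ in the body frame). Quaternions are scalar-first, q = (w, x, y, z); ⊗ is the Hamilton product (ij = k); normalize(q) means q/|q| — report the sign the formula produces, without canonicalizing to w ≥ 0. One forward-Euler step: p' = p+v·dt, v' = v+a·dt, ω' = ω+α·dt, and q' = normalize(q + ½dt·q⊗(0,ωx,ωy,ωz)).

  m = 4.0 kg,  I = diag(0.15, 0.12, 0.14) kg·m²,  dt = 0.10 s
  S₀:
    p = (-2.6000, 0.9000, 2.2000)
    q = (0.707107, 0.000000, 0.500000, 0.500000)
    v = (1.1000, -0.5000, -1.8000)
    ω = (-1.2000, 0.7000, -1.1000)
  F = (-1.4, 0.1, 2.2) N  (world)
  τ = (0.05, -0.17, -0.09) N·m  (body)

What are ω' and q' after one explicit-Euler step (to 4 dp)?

precession coupling ω×(Iω) = (-0.0154, 0.0132, 0.0252)
angular accel α = (0.4360, -1.5267, -0.8229)
new body rate ω' = (-1.1564, 0.5473, -1.1823)
Hamilton product q⊗(0,ω) = (0.2000000, -1.7485284, -0.1050251, -0.1778177)
updated quaternion q' = (0.7143, -0.0871, 0.4928, 0.4892)

ω' = (-1.1564, 0.5473, -1.1823)
q' = (0.7143, -0.0871, 0.4928, 0.4892)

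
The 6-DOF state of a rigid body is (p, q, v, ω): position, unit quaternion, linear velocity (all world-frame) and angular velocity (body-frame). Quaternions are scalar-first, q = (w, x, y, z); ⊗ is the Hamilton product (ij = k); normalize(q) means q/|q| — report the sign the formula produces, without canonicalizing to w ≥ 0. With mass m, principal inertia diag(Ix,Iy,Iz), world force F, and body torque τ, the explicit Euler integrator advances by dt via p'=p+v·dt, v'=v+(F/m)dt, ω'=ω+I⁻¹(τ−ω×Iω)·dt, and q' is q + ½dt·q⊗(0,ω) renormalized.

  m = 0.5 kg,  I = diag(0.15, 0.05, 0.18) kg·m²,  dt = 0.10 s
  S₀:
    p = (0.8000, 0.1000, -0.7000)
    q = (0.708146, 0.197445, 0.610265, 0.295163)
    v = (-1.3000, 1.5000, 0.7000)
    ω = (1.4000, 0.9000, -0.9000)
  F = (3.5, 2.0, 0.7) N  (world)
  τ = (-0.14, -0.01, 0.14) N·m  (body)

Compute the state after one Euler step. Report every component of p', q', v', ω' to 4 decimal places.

p' = (0.6700, 0.2500, -0.6300)
q' = (0.6771, 0.2054, 0.6687, 0.2284)
v' = (-0.6000, 1.9000, 0.8400)
ω' = (1.3769, 0.8044, -0.7522)

ω×(Iω) gyroscopic = (-0.1053, 0.0378, -0.1260)
angular accel α = (-0.2313, -0.9560, 1.4778)
ω' = ω + α·dt = (1.3769, 0.8044, -0.7522)
q⊗(0,ω) = (-0.5600148, 0.1765192, 1.2282601, -1.3140019)
q' = normalize(q + ½dt·q⊗(0,ω)) = (0.6771, 0.2054, 0.6687, 0.2284)
a = (7.0000, 4.0000, 1.4000)
p' = p + v·dt = (0.6700, 0.2500, -0.6300)
v + (F/m)dt = (-0.6000, 1.9000, 0.8400)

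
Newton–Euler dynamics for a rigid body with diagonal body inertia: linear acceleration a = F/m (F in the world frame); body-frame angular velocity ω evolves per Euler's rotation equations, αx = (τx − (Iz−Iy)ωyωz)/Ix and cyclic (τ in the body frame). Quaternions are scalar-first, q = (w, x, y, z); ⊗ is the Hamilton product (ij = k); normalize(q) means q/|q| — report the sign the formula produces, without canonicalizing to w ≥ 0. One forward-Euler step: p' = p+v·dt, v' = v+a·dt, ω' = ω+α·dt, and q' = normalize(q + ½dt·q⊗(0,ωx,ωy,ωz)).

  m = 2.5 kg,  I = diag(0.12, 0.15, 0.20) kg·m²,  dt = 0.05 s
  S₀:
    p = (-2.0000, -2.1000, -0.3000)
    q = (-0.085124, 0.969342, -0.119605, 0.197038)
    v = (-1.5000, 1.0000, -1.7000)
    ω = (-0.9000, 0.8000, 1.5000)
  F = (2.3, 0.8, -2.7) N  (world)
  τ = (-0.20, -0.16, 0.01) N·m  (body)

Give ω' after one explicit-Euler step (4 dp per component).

angular accel α = (-2.1667, -1.7867, 0.1580)
ω' = ω + α·dt = (-1.0083, 0.7107, 1.5079)

ω' = (-1.0083, 0.7107, 1.5079)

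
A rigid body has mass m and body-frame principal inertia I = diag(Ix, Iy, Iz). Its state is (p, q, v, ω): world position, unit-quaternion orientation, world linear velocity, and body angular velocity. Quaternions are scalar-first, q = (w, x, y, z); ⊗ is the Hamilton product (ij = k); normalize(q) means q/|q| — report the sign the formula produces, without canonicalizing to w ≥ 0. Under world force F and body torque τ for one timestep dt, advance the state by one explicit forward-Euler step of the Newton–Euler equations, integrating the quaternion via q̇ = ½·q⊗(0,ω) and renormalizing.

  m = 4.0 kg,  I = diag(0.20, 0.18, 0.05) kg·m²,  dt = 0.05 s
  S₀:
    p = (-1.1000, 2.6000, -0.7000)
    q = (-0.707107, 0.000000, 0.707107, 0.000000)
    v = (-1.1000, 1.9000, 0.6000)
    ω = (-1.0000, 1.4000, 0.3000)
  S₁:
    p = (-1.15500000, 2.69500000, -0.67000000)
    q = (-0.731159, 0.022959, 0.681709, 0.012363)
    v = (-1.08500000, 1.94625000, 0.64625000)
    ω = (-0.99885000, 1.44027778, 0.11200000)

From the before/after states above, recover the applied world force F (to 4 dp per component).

velocity change Δv = (0.01500000, 0.04625000, 0.04625000)
m·(v₁−v₀)/dt = (1.2000, 3.7000, 3.7000)

F = (1.2000, 3.7000, 3.7000)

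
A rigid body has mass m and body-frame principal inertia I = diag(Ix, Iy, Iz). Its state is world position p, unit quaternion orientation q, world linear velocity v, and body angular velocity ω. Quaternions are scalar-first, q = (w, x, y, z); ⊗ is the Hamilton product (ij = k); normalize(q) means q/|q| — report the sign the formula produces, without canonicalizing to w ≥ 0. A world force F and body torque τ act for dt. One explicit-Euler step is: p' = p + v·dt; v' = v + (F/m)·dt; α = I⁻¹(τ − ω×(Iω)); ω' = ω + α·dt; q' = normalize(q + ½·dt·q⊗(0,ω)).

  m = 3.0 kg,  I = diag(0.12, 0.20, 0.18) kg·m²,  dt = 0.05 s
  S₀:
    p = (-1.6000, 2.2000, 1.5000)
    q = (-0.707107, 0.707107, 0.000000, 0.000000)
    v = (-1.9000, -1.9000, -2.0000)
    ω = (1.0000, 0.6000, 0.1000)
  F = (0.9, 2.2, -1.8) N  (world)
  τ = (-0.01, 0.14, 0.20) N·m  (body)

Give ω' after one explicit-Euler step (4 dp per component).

(τ − ω×Iω)/I = (-0.0733, 0.7300, 0.8444)
ω' = ω + α·dt = (0.9963, 0.6365, 0.1422)

ω' = (0.9963, 0.6365, 0.1422)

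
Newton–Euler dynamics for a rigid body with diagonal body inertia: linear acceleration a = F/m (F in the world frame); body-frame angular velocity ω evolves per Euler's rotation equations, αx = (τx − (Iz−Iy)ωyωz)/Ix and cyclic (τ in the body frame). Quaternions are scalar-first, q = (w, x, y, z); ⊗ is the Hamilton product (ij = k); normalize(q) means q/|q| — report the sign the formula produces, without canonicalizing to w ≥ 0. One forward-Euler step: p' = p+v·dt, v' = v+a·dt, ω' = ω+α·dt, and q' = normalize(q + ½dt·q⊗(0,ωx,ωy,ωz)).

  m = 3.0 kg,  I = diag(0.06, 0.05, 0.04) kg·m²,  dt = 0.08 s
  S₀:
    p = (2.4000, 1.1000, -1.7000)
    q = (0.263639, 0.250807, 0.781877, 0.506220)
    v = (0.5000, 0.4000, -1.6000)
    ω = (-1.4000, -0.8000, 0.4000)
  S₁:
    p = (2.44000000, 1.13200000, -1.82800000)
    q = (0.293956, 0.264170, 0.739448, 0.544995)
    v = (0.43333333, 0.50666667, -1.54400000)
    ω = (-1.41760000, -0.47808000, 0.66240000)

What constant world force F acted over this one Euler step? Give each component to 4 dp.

v₁ − v₀ = (-0.06666667, 0.10666667, 0.05600000)
applied force F = (-2.5000, 4.0000, 2.1000)

F = (-2.5000, 4.0000, 2.1000)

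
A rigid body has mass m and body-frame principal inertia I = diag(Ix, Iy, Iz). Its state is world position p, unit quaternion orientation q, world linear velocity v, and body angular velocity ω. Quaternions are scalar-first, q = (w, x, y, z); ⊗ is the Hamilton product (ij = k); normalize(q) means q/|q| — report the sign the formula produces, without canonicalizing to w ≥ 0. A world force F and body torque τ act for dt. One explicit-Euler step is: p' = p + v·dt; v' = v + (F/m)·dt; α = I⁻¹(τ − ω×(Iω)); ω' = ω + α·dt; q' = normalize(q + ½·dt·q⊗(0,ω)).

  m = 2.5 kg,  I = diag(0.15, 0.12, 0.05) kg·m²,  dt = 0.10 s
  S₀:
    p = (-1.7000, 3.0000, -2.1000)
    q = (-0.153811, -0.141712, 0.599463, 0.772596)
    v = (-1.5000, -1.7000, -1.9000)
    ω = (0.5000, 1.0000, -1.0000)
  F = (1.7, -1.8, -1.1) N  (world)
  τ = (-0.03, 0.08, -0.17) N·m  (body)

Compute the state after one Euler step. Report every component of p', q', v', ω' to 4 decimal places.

linear accel F/m = (0.6800, -0.7200, -0.4400)
p' = p + v·dt = (-1.8500, 2.8300, -2.2900)
new velocity v' = (-1.4320, -1.7720, -1.9440)
gyro term ω×Iω = (0.0700, -0.0500, -0.0150)
(τ − ω×Iω)/I = (-0.6667, 1.0833, -3.1000)
new body rate ω' = (0.4333, 1.1083, -1.3100)
q⊗(0,ω) = (0.2439890, -1.4489645, 0.0907750, -0.2876325)
q + ½dt·q⊗(0,ω), renormalized = (-0.1412, -0.2136, 0.6023, 0.7561)

p' = (-1.8500, 2.8300, -2.2900)
q' = (-0.1412, -0.2136, 0.6023, 0.7561)
v' = (-1.4320, -1.7720, -1.9440)
ω' = (0.4333, 1.1083, -1.3100)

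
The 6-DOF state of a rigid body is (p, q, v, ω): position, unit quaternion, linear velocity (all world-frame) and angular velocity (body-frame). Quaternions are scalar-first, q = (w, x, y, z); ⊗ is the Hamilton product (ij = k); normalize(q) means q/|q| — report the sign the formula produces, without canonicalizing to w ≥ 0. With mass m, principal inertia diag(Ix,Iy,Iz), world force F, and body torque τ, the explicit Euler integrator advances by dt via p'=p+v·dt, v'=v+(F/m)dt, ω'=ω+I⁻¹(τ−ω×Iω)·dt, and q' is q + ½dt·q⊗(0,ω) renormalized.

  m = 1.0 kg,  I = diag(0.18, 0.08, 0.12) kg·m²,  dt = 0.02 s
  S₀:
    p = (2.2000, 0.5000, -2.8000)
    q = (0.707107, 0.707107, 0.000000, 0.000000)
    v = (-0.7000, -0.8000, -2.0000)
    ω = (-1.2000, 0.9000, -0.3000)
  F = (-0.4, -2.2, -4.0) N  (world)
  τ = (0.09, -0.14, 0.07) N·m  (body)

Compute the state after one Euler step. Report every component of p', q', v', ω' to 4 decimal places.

p' = (2.1860, 0.4840, -2.8400)
q' = (0.7155, 0.6985, 0.0085, 0.0042)
v' = (-0.7080, -0.8440, -2.0800)
ω' = (-1.1888, 0.8596, -0.3063)

angular accel α = (0.5600, -2.0200, -0.3167)
ω' = ω + α·dt = (-1.1888, 0.8596, -0.3063)
2q̇ = q⊗(0,ω) = (0.8485284, -0.8485284, 0.8485284, 0.4242642)
q' = normalize(q + ½dt·q⊗(0,ω)) = (0.7155, 0.6985, 0.0085, 0.0042)
a = F/m = (-0.4000, -2.2000, -4.0000)
new position p' = (2.1860, 0.4840, -2.8400)
v' = v + a·dt = (-0.7080, -0.8440, -2.0800)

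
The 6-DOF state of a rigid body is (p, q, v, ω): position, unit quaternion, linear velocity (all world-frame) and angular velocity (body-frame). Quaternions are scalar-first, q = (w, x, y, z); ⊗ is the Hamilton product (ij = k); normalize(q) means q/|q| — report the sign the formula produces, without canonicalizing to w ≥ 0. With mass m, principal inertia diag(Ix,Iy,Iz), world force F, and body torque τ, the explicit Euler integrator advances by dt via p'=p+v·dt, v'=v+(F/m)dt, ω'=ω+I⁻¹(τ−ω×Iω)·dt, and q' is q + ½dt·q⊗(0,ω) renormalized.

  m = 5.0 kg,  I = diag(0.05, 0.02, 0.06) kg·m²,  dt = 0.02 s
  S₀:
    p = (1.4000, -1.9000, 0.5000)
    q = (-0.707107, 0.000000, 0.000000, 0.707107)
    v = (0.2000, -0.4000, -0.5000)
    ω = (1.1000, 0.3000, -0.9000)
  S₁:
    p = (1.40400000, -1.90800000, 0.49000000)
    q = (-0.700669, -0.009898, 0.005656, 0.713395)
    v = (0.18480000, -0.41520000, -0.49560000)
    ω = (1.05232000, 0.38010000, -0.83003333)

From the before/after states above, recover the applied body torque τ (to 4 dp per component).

ω₁ − ω₀ = (-0.04768000, 0.08010000, 0.06996667)
I·α + gyro = (-0.1300, 0.0900, 0.2000)

τ = (-0.1300, 0.0900, 0.2000)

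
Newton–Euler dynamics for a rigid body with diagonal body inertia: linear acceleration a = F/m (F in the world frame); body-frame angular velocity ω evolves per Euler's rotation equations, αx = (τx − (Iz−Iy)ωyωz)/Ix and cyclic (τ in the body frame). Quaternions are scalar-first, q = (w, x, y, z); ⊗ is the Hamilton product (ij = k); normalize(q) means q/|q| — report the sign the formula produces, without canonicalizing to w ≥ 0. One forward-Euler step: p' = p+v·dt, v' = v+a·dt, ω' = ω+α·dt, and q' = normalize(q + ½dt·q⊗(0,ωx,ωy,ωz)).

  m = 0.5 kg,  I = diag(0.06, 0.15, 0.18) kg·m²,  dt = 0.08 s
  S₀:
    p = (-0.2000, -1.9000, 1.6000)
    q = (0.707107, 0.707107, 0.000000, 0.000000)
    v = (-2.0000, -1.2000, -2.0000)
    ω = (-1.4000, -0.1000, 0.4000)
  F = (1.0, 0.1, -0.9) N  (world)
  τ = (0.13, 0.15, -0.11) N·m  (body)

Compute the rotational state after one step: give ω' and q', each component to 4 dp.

ω×(Iω) gyroscopic = (-0.0012, 0.0672, 0.0126)
angular accel α = (2.1867, 0.5520, -0.6811)
ω + α·dt = (-1.2251, -0.0558, 0.3455)
q⊗(0,ω) = (0.9899498, -0.9899498, -0.3535535, 0.2121321)
q' = normalize(q + ½dt·q⊗(0,ω)) = (0.7454, 0.6664, -0.0141, 0.0085)

ω' = (-1.2251, -0.0558, 0.3455)
q' = (0.7454, 0.6664, -0.0141, 0.0085)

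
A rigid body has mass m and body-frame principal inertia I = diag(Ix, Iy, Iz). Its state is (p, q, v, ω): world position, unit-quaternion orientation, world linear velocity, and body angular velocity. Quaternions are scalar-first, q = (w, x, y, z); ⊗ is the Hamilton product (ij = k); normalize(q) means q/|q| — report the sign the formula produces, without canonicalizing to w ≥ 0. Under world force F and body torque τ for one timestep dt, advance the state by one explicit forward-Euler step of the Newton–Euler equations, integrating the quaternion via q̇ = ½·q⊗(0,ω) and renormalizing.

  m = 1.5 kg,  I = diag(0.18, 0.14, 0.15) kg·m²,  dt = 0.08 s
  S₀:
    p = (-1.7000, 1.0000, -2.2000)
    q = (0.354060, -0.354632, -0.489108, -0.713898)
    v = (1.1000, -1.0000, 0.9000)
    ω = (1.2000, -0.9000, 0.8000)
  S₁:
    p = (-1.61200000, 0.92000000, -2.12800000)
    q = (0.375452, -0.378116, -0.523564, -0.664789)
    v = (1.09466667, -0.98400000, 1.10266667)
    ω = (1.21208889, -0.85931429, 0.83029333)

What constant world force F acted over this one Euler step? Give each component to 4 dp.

F = (-0.1000, 0.3000, 3.8000)

velocity change Δv = (-0.00533333, 0.01600000, 0.20266667)
applied force F = (-0.1000, 0.3000, 3.8000)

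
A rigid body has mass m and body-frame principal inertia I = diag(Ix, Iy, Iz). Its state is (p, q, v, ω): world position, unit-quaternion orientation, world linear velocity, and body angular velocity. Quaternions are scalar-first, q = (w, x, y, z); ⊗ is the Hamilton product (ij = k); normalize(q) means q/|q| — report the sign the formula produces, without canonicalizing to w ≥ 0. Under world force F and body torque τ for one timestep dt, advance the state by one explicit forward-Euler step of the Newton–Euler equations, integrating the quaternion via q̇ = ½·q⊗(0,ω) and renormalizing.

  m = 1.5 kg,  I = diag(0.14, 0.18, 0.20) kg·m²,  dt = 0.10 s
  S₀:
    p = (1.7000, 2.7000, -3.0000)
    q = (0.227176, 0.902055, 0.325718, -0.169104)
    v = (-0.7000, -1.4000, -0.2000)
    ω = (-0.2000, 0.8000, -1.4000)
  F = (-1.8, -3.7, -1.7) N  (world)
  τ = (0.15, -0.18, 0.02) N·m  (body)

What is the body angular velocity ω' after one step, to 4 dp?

ω×(Iω) gyroscopic = (-0.0224, -0.0168, -0.0064)
(τ − ω×Iω)/I = (1.2314, -0.9067, 0.1320)
ω + α·dt = (-0.0769, 0.7093, -1.3868)

ω' = (-0.0769, 0.7093, -1.3868)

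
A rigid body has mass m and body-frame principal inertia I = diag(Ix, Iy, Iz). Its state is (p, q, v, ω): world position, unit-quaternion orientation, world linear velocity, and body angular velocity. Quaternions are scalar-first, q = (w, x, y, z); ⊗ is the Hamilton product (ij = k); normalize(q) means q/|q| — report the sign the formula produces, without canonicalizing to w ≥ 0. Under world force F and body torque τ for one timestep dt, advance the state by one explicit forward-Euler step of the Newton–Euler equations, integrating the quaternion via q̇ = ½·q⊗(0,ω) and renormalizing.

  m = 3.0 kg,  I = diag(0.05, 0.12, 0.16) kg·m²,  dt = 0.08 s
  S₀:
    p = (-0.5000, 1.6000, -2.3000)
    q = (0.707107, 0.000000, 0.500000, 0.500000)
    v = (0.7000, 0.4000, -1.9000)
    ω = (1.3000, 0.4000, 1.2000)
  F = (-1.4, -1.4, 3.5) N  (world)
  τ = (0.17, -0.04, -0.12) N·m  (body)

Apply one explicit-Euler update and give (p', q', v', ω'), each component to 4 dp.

precession coupling ω×(Iω) = (0.0192, -0.1716, 0.0364)
α = I⁻¹(τ − ω×Iω) = (3.0160, 1.0967, -0.9775)
ω + α·dt = (1.5413, 0.4877, 1.1218)
Hamilton product q⊗(0,ω) = (-0.8000000, 1.3192391, 0.9328428, 0.1985284)
updated quaternion q' = (0.6733, 0.0526, 0.5359, 0.5066)
p' = p + v·dt = (-0.4440, 1.6320, -2.4520)
new velocity v' = (0.6627, 0.3627, -1.8067)

p' = (-0.4440, 1.6320, -2.4520)
q' = (0.6733, 0.0526, 0.5359, 0.5066)
v' = (0.6627, 0.3627, -1.8067)
ω' = (1.5413, 0.4877, 1.1218)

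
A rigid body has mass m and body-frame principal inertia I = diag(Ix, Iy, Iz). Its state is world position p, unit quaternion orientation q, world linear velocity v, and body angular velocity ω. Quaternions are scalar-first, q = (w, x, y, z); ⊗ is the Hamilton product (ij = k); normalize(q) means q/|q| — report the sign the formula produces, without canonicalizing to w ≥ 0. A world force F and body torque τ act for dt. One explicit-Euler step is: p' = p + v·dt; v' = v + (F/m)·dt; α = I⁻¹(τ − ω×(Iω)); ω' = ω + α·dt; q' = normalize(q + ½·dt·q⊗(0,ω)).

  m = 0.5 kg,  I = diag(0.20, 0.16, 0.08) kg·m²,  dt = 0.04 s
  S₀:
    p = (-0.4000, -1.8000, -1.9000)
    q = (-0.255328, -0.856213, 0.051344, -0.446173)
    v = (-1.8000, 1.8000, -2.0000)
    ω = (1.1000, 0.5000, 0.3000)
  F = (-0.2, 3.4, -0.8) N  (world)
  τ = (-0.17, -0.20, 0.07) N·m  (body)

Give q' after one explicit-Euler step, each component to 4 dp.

q⊗(0,ω) = (1.0500142, -0.0423711, -0.3615904, -0.5611833)
q + ½dt·q⊗(0,ω), renormalized = (-0.2343, -0.8568, 0.0441, -0.4573)

q' = (-0.2343, -0.8568, 0.0441, -0.4573)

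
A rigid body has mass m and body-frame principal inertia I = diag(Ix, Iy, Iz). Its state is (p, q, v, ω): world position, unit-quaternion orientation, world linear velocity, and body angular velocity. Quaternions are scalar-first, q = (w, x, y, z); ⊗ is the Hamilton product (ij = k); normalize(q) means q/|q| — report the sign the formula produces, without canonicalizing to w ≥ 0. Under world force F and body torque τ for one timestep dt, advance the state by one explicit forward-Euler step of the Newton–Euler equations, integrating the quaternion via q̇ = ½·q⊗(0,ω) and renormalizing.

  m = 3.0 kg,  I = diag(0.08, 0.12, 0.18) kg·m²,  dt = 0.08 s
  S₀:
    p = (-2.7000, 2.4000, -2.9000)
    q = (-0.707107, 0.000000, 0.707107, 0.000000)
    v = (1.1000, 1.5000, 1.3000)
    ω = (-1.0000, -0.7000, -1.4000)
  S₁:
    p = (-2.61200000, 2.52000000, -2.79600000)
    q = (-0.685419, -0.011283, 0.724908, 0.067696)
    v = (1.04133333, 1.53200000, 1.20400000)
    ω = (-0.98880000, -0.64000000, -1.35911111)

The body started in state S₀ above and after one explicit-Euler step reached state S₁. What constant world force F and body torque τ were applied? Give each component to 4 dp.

F = (-2.2000, 1.2000, -3.6000)
τ = (0.0700, -0.0500, 0.1200)

Δω = ω₁−ω₀ = (0.01120000, 0.06000000, 0.04088889)
applied torque τ = (0.0700, -0.0500, 0.1200)
v₁ − v₀ = (-0.05866667, 0.03200000, -0.09600000)
applied force F = (-2.2000, 1.2000, -3.6000)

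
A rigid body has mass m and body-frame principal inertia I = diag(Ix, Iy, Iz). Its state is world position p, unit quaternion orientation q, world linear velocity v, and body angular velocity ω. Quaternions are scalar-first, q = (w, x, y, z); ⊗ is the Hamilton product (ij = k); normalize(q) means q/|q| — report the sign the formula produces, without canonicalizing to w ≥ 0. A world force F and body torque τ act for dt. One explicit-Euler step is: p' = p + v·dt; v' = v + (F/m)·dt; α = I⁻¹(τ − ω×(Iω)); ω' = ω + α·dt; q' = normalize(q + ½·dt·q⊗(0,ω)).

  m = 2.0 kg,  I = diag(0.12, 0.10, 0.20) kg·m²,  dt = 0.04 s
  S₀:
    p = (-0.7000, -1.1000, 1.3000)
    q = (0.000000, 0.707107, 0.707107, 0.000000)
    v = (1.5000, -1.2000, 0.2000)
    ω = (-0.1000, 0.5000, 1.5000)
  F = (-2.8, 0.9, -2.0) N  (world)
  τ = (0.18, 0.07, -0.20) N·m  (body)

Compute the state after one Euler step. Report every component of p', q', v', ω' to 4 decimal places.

precession coupling ω×(Iω) = (0.0750, 0.0120, 0.0010)
α = I⁻¹(τ − ω×Iω) = (0.8750, 0.5800, -1.0050)
ω' = ω + α·dt = (-0.0650, 0.5232, 1.4598)
2q̇ = q⊗(0,ω) = (-0.2828428, 1.0606605, -1.0606605, 0.4242642)
updated quaternion q' = (-0.0057, 0.7280, 0.6855, 0.0085)
linear accel F/m = (-1.4000, 0.4500, -1.0000)
new position p' = (-0.6400, -1.1480, 1.3080)
v' = v + a·dt = (1.4440, -1.1820, 0.1600)

p' = (-0.6400, -1.1480, 1.3080)
q' = (-0.0057, 0.7280, 0.6855, 0.0085)
v' = (1.4440, -1.1820, 0.1600)
ω' = (-0.0650, 0.5232, 1.4598)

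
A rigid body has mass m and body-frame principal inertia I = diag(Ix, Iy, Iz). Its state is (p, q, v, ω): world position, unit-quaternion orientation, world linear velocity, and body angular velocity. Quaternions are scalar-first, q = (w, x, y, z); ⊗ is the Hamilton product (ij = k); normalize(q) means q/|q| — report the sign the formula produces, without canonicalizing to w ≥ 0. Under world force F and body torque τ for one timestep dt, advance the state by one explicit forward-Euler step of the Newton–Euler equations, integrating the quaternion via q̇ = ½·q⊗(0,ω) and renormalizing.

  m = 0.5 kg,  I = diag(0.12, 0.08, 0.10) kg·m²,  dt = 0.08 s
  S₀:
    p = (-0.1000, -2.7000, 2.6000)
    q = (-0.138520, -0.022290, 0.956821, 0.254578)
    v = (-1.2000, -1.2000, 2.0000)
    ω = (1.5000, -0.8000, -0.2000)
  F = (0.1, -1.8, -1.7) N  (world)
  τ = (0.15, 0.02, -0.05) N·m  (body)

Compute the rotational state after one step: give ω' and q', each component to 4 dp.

ω' = (1.5979, -0.7740, -0.2784)
q' = (-0.1043, -0.0300, 0.9741, 0.1985)

gyro term ω×Iω = (0.0032, -0.0060, 0.0480)
angular accel α = (1.2233, 0.3250, -0.9800)
ω' = ω + α·dt = (1.5979, -0.7740, -0.2784)
2q̇ = q⊗(0,ω) = (0.8498074, -0.1954818, 0.4882250, -1.3896955)
q + ½dt·q⊗(0,ω), renormalized = (-0.1043, -0.0300, 0.9741, 0.1985)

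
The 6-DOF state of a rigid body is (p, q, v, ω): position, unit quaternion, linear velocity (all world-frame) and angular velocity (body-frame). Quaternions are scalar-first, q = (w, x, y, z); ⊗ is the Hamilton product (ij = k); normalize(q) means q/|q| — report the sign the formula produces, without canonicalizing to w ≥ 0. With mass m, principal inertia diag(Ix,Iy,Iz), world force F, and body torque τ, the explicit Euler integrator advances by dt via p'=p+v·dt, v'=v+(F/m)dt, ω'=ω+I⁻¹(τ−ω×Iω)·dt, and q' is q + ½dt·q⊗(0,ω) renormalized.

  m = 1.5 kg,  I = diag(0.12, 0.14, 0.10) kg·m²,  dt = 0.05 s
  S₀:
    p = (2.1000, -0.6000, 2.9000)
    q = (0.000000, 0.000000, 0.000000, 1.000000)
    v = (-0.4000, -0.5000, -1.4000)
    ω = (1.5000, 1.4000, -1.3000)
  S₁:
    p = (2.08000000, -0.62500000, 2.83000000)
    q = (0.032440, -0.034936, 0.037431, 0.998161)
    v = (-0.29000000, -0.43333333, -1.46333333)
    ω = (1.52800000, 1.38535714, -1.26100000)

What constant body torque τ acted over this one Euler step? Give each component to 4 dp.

τ = (0.1400, -0.0800, 0.1200)

Δω = ω₁−ω₀ = (0.02800000, -0.01464286, 0.03900000)
precession coupling = (0.0728, -0.0390, 0.0420)
I·α + gyro = (0.1400, -0.0800, 0.1200)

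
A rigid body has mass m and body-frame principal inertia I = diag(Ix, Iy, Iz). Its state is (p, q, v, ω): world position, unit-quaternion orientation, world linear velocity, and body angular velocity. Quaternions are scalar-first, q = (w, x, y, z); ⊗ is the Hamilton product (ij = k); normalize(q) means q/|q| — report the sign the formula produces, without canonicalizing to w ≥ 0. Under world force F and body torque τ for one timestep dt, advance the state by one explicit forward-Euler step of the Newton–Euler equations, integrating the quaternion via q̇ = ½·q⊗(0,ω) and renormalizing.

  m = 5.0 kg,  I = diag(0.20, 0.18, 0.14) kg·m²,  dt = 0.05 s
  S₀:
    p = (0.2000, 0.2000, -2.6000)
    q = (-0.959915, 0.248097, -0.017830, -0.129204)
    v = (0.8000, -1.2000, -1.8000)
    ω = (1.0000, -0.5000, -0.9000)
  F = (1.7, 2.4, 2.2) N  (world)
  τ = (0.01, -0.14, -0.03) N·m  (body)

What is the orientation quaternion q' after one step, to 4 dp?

q' = (-0.9686, 0.2227, -0.0035, -0.1102)

q⊗(0,ω) = (-0.3732956, -1.0084700, 0.5740408, 0.7577050)
q' = normalize(q + ½dt·q⊗(0,ω)) = (-0.9686, 0.2227, -0.0035, -0.1102)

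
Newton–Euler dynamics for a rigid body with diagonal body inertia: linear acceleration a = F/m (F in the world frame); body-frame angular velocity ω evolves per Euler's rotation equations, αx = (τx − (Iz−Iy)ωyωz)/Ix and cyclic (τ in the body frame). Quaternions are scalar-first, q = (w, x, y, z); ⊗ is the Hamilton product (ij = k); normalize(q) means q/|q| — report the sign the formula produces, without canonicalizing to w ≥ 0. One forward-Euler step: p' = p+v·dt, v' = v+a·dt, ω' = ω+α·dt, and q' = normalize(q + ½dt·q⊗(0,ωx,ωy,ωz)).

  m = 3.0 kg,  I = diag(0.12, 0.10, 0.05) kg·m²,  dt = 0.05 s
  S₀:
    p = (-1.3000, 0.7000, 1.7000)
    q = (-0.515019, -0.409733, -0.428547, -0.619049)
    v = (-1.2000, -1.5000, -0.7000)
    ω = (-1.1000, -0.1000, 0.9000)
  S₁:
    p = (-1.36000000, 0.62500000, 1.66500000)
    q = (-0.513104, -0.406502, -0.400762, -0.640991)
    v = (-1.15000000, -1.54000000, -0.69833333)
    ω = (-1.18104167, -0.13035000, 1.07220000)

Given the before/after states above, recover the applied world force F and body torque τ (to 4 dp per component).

Δv = v₁−v₀ = (0.05000000, -0.04000000, 0.00166667)
m·(v₁−v₀)/dt = (3.0000, -2.4000, 0.1000)
ω₁ − ω₀ = (-0.08104167, -0.03035000, 0.17220000)
gyro term ω₀×Iω₀ = (0.0045, -0.0693, -0.0022)
τ = I·(Δω/dt) + ω₀×(Iω₀) = (-0.1900, -0.1300, 0.1700)

F = (3.0000, -2.4000, 0.1000)
τ = (-0.1900, -0.1300, 0.1700)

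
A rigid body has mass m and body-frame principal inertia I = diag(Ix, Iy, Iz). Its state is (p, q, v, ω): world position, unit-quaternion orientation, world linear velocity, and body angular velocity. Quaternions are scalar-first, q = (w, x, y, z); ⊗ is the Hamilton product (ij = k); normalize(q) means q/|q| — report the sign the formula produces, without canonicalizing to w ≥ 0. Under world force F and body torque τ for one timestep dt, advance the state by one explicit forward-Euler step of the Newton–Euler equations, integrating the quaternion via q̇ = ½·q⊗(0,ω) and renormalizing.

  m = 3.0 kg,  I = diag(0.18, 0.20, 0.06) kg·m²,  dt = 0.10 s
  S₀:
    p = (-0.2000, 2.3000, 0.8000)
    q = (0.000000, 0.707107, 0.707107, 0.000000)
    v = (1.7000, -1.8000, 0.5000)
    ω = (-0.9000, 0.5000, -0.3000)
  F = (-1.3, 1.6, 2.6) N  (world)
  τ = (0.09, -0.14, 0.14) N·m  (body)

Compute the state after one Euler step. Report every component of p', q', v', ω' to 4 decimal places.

angular accel α = (0.3833, -0.8620, 2.4833)
ω' = ω + α·dt = (-0.8617, 0.4138, -0.0517)
q⊗(0,ω) = (0.2828428, -0.2121321, 0.2121321, 0.9899498)
q + ½dt·q⊗(0,ω), renormalized = (0.0141, 0.6955, 0.7167, 0.0494)
a = F/m = (-0.4333, 0.5333, 0.8667)
p' = p + v·dt = (-0.0300, 2.1200, 0.8500)
v' = v + a·dt = (1.6567, -1.7467, 0.5867)

p' = (-0.0300, 2.1200, 0.8500)
q' = (0.0141, 0.6955, 0.7167, 0.0494)
v' = (1.6567, -1.7467, 0.5867)
ω' = (-0.8617, 0.4138, -0.0517)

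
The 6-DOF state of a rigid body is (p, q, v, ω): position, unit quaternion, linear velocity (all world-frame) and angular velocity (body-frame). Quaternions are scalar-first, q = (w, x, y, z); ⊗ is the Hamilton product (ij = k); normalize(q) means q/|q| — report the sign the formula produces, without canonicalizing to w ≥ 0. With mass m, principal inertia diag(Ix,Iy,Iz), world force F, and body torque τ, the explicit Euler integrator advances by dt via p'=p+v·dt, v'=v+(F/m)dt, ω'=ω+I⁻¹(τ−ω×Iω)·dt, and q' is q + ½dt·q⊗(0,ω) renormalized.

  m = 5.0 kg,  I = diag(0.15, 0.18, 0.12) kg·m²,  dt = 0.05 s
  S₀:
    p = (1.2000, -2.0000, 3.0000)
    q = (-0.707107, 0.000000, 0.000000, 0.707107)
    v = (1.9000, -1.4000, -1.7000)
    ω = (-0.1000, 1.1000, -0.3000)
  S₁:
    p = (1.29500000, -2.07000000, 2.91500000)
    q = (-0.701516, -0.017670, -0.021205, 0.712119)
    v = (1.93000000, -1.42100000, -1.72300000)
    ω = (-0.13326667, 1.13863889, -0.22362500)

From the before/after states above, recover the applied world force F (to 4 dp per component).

F = (3.0000, -2.1000, -2.3000)

velocity change Δv = (0.03000000, -0.02100000, -0.02300000)
m·(v₁−v₀)/dt = (3.0000, -2.1000, -2.3000)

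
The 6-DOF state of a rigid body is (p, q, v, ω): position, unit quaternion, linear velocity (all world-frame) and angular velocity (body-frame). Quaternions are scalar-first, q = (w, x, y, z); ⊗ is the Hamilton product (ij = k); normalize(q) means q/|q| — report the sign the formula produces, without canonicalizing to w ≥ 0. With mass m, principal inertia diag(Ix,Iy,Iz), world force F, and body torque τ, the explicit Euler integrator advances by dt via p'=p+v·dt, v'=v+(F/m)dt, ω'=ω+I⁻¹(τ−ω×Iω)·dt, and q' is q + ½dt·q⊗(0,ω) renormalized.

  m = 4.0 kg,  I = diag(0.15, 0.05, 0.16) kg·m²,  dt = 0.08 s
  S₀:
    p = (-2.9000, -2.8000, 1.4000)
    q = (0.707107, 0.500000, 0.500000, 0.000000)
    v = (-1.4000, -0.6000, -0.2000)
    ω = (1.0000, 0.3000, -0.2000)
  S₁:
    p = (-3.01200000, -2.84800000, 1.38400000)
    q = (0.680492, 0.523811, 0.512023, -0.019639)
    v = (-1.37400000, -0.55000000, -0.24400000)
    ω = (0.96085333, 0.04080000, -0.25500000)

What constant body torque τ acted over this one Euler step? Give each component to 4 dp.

τ = (-0.0800, -0.1600, -0.1400)

rate change Δω = (-0.03914667, -0.25920000, -0.05500000)
gyro term ω₀×Iω₀ = (-0.0066, 0.0020, -0.0300)
τ = I·(Δω/dt) + ω₀×(Iω₀) = (-0.0800, -0.1600, -0.1400)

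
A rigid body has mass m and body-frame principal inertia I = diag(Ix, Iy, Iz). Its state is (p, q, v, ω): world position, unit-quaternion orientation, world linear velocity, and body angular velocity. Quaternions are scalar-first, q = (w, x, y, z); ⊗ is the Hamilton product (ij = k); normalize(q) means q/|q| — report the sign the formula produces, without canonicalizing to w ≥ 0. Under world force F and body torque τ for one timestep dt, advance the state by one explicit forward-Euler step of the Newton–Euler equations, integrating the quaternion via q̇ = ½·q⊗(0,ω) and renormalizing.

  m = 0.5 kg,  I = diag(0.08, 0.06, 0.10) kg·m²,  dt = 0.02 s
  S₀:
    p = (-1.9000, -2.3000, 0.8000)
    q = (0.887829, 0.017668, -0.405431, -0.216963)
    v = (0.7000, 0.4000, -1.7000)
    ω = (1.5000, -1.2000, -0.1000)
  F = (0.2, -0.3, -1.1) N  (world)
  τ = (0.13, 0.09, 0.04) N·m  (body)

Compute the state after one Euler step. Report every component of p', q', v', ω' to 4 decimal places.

angular accel α = (1.5650, 1.4500, 0.0400)
new body rate ω' = (1.5313, -1.1710, -0.0992)
q⊗(0,ω) = (-0.5347155, 1.1119310, -1.3890725, 0.4981620)
updated quaternion q' = (0.8823, 0.0288, -0.4192, -0.2119)
a = F/m = (0.4000, -0.6000, -2.2000)
p' = p + v·dt = (-1.8860, -2.2920, 0.7660)
new velocity v' = (0.7080, 0.3880, -1.7440)

p' = (-1.8860, -2.2920, 0.7660)
q' = (0.8823, 0.0288, -0.4192, -0.2119)
v' = (0.7080, 0.3880, -1.7440)
ω' = (1.5313, -1.1710, -0.0992)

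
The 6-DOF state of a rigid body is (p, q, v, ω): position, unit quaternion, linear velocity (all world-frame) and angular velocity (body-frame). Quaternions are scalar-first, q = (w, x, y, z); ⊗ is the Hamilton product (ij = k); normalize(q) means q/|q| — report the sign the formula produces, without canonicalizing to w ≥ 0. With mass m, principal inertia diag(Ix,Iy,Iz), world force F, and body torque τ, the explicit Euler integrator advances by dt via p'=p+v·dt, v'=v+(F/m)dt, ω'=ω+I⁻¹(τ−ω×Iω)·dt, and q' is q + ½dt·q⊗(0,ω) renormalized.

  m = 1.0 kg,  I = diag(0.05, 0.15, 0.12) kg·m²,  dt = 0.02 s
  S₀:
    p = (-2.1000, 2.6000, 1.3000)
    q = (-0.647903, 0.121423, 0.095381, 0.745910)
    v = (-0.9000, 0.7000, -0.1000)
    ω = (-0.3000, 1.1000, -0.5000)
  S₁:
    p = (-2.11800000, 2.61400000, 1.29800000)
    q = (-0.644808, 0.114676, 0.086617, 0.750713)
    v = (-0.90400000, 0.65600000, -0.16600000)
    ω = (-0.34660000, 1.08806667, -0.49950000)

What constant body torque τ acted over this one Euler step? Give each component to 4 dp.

τ = (-0.1000, -0.1000, -0.0300)

ω₁ − ω₀ = (-0.04660000, -0.01193333, 0.00050000)
applied torque τ = (-0.1000, -0.1000, -0.0300)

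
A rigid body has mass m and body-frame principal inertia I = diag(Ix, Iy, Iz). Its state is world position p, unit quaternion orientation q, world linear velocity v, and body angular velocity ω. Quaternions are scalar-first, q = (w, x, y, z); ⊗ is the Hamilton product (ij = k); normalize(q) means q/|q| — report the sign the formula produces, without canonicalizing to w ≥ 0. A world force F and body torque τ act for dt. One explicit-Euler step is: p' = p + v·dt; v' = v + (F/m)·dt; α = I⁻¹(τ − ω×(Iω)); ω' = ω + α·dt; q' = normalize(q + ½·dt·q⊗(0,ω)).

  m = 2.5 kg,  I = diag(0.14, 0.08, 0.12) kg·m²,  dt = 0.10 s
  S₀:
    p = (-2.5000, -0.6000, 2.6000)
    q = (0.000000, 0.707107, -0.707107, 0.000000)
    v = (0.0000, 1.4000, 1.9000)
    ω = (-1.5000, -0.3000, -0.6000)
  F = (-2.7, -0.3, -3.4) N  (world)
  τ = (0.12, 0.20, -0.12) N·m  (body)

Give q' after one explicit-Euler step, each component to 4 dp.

q' = (0.0423, 0.7259, -0.6836, -0.0634)

Hamilton product q⊗(0,ω) = (0.8485284, 0.4242642, 0.4242642, -1.2727926)
q + ½dt·q⊗(0,ω), renormalized = (0.0423, 0.7259, -0.6836, -0.0634)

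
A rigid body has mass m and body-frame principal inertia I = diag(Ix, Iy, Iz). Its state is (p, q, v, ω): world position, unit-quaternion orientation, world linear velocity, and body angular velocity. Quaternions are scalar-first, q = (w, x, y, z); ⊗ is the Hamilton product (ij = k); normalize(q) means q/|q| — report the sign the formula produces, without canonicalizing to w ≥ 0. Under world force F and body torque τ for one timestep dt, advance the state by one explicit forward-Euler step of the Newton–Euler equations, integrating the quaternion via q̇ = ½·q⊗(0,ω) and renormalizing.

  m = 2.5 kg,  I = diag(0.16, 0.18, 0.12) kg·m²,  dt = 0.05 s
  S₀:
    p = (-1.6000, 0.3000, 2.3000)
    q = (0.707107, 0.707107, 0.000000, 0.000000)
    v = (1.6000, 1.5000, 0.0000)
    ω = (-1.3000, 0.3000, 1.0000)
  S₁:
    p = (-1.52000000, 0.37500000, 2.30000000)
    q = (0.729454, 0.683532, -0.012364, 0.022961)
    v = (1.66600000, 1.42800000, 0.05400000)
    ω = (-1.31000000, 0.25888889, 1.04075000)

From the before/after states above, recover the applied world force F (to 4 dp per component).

Δv = v₁−v₀ = (0.06600000, -0.07200000, 0.05400000)
m·(v₁−v₀)/dt = (3.3000, -3.6000, 2.7000)

F = (3.3000, -3.6000, 2.7000)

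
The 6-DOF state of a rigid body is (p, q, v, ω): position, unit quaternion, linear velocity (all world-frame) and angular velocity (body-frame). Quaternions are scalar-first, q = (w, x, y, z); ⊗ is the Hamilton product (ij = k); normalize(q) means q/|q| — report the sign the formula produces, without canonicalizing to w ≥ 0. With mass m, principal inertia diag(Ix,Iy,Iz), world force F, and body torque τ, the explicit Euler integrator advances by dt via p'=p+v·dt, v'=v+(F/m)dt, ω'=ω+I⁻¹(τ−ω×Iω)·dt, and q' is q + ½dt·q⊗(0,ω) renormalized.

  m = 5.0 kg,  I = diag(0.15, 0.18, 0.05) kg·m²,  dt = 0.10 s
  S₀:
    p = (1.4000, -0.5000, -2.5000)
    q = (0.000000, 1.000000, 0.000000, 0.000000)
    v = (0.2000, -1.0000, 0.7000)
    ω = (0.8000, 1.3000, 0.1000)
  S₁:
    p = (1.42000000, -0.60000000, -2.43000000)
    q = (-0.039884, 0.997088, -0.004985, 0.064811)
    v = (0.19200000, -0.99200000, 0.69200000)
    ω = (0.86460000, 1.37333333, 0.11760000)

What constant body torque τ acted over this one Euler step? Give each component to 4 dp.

τ = (0.0800, 0.1400, 0.0400)

ω₁ − ω₀ = (0.06460000, 0.07333333, 0.01760000)
gyro term ω₀×Iω₀ = (-0.0169, 0.0080, 0.0312)
applied torque τ = (0.0800, 0.1400, 0.0400)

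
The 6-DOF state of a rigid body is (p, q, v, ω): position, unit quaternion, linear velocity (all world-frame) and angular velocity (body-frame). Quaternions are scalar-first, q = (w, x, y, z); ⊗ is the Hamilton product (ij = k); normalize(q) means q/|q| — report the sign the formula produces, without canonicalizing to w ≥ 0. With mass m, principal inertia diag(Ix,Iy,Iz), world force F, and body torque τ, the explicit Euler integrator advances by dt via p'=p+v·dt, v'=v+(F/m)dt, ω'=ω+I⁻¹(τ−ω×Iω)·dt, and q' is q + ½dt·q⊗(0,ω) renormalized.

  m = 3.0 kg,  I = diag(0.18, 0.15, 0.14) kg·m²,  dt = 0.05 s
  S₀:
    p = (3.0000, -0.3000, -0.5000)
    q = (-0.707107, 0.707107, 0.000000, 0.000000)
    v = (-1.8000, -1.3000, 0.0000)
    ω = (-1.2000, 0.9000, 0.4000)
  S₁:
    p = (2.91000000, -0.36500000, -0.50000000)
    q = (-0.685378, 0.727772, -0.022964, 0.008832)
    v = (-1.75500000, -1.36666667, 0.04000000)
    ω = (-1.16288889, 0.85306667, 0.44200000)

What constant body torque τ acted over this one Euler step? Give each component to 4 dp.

τ = (0.1300, -0.1600, 0.1500)

ω₁ − ω₀ = (0.03711111, -0.04693333, 0.04200000)
ω₀×(Iω₀) = (-0.0036, -0.0192, 0.0324)
τ = I·(Δω/dt) + ω₀×(Iω₀) = (0.1300, -0.1600, 0.1500)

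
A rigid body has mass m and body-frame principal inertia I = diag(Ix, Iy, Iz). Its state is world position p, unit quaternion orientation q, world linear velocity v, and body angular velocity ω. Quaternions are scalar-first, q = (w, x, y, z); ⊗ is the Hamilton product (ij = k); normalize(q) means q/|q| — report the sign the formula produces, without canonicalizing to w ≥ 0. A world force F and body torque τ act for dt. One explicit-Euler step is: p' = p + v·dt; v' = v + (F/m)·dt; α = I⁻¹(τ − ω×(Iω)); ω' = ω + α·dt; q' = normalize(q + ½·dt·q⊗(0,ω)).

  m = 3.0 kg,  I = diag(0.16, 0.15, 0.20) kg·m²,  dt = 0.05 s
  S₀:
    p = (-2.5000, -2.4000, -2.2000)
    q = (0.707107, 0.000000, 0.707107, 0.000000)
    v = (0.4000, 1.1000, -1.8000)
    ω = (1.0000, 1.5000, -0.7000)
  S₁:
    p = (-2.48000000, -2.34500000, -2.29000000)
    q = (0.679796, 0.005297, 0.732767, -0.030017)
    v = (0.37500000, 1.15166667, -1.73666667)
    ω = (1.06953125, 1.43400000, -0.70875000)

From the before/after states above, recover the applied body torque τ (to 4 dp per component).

Δω = ω₁−ω₀ = (0.06953125, -0.06600000, -0.00875000)
precession coupling = (-0.0525, 0.0280, -0.0150)
applied torque τ = (0.1700, -0.1700, -0.0500)

τ = (0.1700, -0.1700, -0.0500)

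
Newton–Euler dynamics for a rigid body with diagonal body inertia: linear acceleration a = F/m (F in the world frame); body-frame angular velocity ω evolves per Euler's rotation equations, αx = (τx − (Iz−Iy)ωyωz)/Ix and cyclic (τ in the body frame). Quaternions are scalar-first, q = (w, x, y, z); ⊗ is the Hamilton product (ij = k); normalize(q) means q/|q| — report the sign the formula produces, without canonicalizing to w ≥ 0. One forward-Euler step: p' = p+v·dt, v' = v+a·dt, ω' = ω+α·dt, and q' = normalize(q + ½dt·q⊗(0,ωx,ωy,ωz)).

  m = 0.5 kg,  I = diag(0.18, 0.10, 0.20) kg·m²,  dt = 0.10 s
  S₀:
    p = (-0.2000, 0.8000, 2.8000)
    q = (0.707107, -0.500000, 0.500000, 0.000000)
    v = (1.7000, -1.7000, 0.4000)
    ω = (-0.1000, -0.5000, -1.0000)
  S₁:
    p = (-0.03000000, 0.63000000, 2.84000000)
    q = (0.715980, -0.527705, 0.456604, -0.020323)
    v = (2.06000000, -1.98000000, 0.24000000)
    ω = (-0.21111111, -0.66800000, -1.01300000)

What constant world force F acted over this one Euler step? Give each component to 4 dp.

F = (1.8000, -1.4000, -0.8000)

Δv = v₁−v₀ = (0.36000000, -0.28000000, -0.16000000)
applied force F = (1.8000, -1.4000, -0.8000)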